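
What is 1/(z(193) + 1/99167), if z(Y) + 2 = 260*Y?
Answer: 99167/4976001727 ≈ 1.9929e-5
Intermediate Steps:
z(Y) = -2 + 260*Y
1/(z(193) + 1/99167) = 1/((-2 + 260*193) + 1/99167) = 1/((-2 + 50180) + 1/99167) = 1/(50178 + 1/99167) = 1/(4976001727/99167) = 99167/4976001727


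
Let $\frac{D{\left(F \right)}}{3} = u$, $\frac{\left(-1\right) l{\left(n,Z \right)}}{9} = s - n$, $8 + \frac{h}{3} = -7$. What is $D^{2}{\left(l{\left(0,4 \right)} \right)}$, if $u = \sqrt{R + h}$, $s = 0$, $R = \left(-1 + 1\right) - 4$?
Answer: $-441$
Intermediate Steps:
$h = -45$ ($h = -24 + 3 \left(-7\right) = -24 - 21 = -45$)
$R = -4$ ($R = 0 - 4 = -4$)
$l{\left(n,Z \right)} = 9 n$ ($l{\left(n,Z \right)} = - 9 \left(0 - n\right) = - 9 \left(- n\right) = 9 n$)
$u = 7 i$ ($u = \sqrt{-4 - 45} = \sqrt{-49} = 7 i \approx 7.0 i$)
$D{\left(F \right)} = 21 i$ ($D{\left(F \right)} = 3 \cdot 7 i = 21 i$)
$D^{2}{\left(l{\left(0,4 \right)} \right)} = \left(21 i\right)^{2} = -441$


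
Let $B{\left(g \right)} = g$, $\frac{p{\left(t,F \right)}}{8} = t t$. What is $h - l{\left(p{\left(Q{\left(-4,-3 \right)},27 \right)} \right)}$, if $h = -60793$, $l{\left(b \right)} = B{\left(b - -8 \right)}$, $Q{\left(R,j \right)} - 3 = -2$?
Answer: $-60809$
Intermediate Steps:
$Q{\left(R,j \right)} = 1$ ($Q{\left(R,j \right)} = 3 - 2 = 1$)
$p{\left(t,F \right)} = 8 t^{2}$ ($p{\left(t,F \right)} = 8 t t = 8 t^{2}$)
$l{\left(b \right)} = 8 + b$ ($l{\left(b \right)} = b - -8 = b + 8 = 8 + b$)
$h - l{\left(p{\left(Q{\left(-4,-3 \right)},27 \right)} \right)} = -60793 - \left(8 + 8 \cdot 1^{2}\right) = -60793 - \left(8 + 8 \cdot 1\right) = -60793 - \left(8 + 8\right) = -60793 - 16 = -60809$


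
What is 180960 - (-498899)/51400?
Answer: 9301842899/51400 ≈ 1.8097e+5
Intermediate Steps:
180960 - (-498899)/51400 = 180960 - 1*(-498899/51400) = 180960 + 498899/51400 = 9301842899/51400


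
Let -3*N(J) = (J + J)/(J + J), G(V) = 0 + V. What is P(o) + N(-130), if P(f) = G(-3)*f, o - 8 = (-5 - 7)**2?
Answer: -1369/3 ≈ -456.33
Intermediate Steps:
G(V) = V
N(J) = -1/3 (N(J) = -(J + J)/(3*(J + J)) = -2*J/(3*(2*J)) = -2*J*1/(2*J)/3 = -1/3*1 = -1/3)
o = 152 (o = 8 + (-5 - 7)**2 = 8 + (-12)**2 = 8 + 144 = 152)
P(f) = -3*f
P(o) + N(-130) = -3*152 - 1/3 = -456 - 1/3 = -1369/3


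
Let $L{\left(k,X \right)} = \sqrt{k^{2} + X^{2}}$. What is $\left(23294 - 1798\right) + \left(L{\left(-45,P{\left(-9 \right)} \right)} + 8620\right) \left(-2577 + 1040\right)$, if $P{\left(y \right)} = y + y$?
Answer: $-13227444 - 13833 \sqrt{29} \approx -1.3302 \cdot 10^{7}$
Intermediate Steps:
$P{\left(y \right)} = 2 y$
$L{\left(k,X \right)} = \sqrt{X^{2} + k^{2}}$
$\left(23294 - 1798\right) + \left(L{\left(-45,P{\left(-9 \right)} \right)} + 8620\right) \left(-2577 + 1040\right) = \left(23294 - 1798\right) + \left(\sqrt{\left(2 \left(-9\right)\right)^{2} + \left(-45\right)^{2}} + 8620\right) \left(-2577 + 1040\right) = 21496 + \left(\sqrt{\left(-18\right)^{2} + 2025} + 8620\right) \left(-1537\right) = 21496 + \left(\sqrt{324 + 2025} + 8620\right) \left(-1537\right) = 21496 + \left(\sqrt{2349} + 8620\right) \left(-1537\right) = 21496 + \left(9 \sqrt{29} + 8620\right) \left(-1537\right) = 21496 + \left(8620 + 9 \sqrt{29}\right) \left(-1537\right) = 21496 - \left(13248940 + 13833 \sqrt{29}\right) = -13227444 - 13833 \sqrt{29}$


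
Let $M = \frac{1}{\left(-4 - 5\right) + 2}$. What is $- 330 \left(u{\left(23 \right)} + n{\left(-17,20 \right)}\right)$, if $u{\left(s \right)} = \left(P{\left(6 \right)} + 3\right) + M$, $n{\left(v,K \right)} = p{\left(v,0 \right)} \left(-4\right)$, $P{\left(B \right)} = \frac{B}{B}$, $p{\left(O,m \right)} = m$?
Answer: $- \frac{8910}{7} \approx -1272.9$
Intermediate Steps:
$M = - \frac{1}{7}$ ($M = \frac{1}{-9 + 2} = \frac{1}{-7} = - \frac{1}{7} \approx -0.14286$)
$P{\left(B \right)} = 1$
$n{\left(v,K \right)} = 0$ ($n{\left(v,K \right)} = 0 \left(-4\right) = 0$)
$u{\left(s \right)} = \frac{27}{7}$ ($u{\left(s \right)} = \left(1 + 3\right) - \frac{1}{7} = 4 - \frac{1}{7} = \frac{27}{7}$)
$- 330 \left(u{\left(23 \right)} + n{\left(-17,20 \right)}\right) = - 330 \left(\frac{27}{7} + 0\right) = \left(-330\right) \frac{27}{7} = - \frac{8910}{7}$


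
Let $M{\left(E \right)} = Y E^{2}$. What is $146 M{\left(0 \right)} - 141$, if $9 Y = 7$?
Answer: $-141$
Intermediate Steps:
$Y = \frac{7}{9}$ ($Y = \frac{1}{9} \cdot 7 = \frac{7}{9} \approx 0.77778$)
$M{\left(E \right)} = \frac{7 E^{2}}{9}$
$146 M{\left(0 \right)} - 141 = 146 \frac{7 \cdot 0^{2}}{9} - 141 = 146 \cdot \frac{7}{9} \cdot 0 - 141 = 146 \cdot 0 - 141 = 0 - 141 = -141$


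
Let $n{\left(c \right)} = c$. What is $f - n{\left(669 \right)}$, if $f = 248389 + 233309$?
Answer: $481029$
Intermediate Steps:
$f = 481698$
$f - n{\left(669 \right)} = 481698 - 669 = 481029$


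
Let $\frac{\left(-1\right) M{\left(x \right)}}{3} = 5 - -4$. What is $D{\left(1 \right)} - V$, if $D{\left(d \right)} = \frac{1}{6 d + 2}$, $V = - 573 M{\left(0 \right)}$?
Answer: $- \frac{123767}{8} \approx -15471.0$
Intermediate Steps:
$M{\left(x \right)} = -27$ ($M{\left(x \right)} = - 3 \left(5 - -4\right) = - 3 \left(5 + 4\right) = \left(-3\right) 9 = -27$)
$V = 15471$ ($V = \left(-573\right) \left(-27\right) = 15471$)
$D{\left(d \right)} = \frac{1}{2 + 6 d}$
$D{\left(1 \right)} - V = \frac{1}{2 \left(1 + 3 \cdot 1\right)} - 15471 = \frac{1}{2 \left(1 + 3\right)} - 15471 = \frac{1}{2 \cdot 4} - 15471 = \frac{1}{2} \cdot \frac{1}{4} - 15471 = \frac{1}{8} - 15471 = - \frac{123767}{8}$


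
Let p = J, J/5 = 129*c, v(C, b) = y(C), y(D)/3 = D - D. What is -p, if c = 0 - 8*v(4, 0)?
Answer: 0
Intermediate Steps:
y(D) = 0 (y(D) = 3*(D - D) = 3*0 = 0)
v(C, b) = 0
c = 0 (c = 0 - 8*0 = 0 + 0 = 0)
J = 0 (J = 5*(129*0) = 5*0 = 0)
p = 0
-p = -1*0 = 0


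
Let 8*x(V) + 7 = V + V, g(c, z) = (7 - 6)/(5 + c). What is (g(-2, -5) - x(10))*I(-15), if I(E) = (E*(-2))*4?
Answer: -155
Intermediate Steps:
g(c, z) = 1/(5 + c)
x(V) = -7/8 + V/4 (x(V) = -7/8 + (V + V)/8 = -7/8 + (2*V)/8 = -7/8 + V/4)
I(E) = -8*E (I(E) = -2*E*4 = -8*E)
(g(-2, -5) - x(10))*I(-15) = (1/(5 - 2) - (-7/8 + (¼)*10))*(-8*(-15)) = (1/3 - (-7/8 + 5/2))*120 = (⅓ - 1*13/8)*120 = (⅓ - 13/8)*120 = -31/24*120 = -155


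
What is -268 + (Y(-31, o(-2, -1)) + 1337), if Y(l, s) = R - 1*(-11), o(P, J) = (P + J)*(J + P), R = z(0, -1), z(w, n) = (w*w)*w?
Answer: 1080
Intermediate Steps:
z(w, n) = w**3 (z(w, n) = w**2*w = w**3)
R = 0 (R = 0**3 = 0)
o(P, J) = (J + P)**2 (o(P, J) = (J + P)*(J + P) = (J + P)**2)
Y(l, s) = 11 (Y(l, s) = 0 - 1*(-11) = 0 + 11 = 11)
-268 + (Y(-31, o(-2, -1)) + 1337) = -268 + (11 + 1337) = -268 + 1348 = 1080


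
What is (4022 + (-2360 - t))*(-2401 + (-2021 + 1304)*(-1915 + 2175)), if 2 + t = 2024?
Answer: 67975560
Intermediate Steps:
t = 2022 (t = -2 + 2024 = 2022)
(4022 + (-2360 - t))*(-2401 + (-2021 + 1304)*(-1915 + 2175)) = (4022 + (-2360 - 1*2022))*(-2401 + (-2021 + 1304)*(-1915 + 2175)) = (4022 + (-2360 - 2022))*(-2401 - 717*260) = (4022 - 4382)*(-2401 - 186420) = -360*(-188821) = 67975560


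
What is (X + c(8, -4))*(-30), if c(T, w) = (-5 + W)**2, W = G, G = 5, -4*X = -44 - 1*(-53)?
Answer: 135/2 ≈ 67.500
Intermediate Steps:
X = -9/4 (X = -(-44 - 1*(-53))/4 = -(-44 + 53)/4 = -1/4*9 = -9/4 ≈ -2.2500)
W = 5
c(T, w) = 0 (c(T, w) = (-5 + 5)**2 = 0**2 = 0)
(X + c(8, -4))*(-30) = (-9/4 + 0)*(-30) = -9/4*(-30) = 135/2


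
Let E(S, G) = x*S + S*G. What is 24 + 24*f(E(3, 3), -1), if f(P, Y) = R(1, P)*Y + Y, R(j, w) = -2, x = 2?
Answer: 48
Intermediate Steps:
E(S, G) = 2*S + G*S (E(S, G) = 2*S + S*G = 2*S + G*S)
f(P, Y) = -Y (f(P, Y) = -2*Y + Y = -Y)
24 + 24*f(E(3, 3), -1) = 24 + 24*(-1*(-1)) = 24 + 24*1 = 24 + 24 = 48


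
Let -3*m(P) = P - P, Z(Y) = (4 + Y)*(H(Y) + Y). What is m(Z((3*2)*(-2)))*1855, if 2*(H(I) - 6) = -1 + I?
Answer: 0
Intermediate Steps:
H(I) = 11/2 + I/2 (H(I) = 6 + (-1 + I)/2 = 6 + (-½ + I/2) = 11/2 + I/2)
Z(Y) = (4 + Y)*(11/2 + 3*Y/2) (Z(Y) = (4 + Y)*((11/2 + Y/2) + Y) = (4 + Y)*(11/2 + 3*Y/2))
m(P) = 0 (m(P) = -(P - P)/3 = -⅓*0 = 0)
m(Z((3*2)*(-2)))*1855 = 0*1855 = 0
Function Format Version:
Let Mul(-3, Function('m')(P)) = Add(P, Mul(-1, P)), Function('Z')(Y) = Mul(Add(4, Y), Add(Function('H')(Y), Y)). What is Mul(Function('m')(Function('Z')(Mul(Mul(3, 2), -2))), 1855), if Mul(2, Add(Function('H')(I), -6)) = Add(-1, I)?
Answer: 0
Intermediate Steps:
Function('H')(I) = Add(Rational(11, 2), Mul(Rational(1, 2), I)) (Function('H')(I) = Add(6, Mul(Rational(1, 2), Add(-1, I))) = Add(6, Add(Rational(-1, 2), Mul(Rational(1, 2), I))) = Add(Rational(11, 2), Mul(Rational(1, 2), I)))
Function('Z')(Y) = Mul(Add(4, Y), Add(Rational(11, 2), Mul(Rational(3, 2), Y))) (Function('Z')(Y) = Mul(Add(4, Y), Add(Add(Rational(11, 2), Mul(Rational(1, 2), Y)), Y)) = Mul(Add(4, Y), Add(Rational(11, 2), Mul(Rational(3, 2), Y))))
Function('m')(P) = 0 (Function('m')(P) = Mul(Rational(-1, 3), Add(P, Mul(-1, P))) = Mul(Rational(-1, 3), 0) = 0)
Mul(Function('m')(Function('Z')(Mul(Mul(3, 2), -2))), 1855) = Mul(0, 1855) = 0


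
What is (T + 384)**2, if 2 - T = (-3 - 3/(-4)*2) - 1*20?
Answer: 664225/4 ≈ 1.6606e+5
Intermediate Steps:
T = 47/2 (T = 2 - ((-3 - 3/(-4)*2) - 1*20) = 2 - ((-3 - 3*(-1/4)*2) - 20) = 2 - ((-3 + (3/4)*2) - 20) = 2 - ((-3 + 3/2) - 20) = 2 - (-3/2 - 20) = 2 - 1*(-43/2) = 2 + 43/2 = 47/2 ≈ 23.500)
(T + 384)**2 = (47/2 + 384)**2 = (815/2)**2 = 664225/4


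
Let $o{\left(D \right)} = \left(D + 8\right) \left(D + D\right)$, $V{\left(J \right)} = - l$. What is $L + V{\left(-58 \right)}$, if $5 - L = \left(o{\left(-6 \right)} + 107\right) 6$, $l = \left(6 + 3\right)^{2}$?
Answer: $-574$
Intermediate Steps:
$l = 81$ ($l = 9^{2} = 81$)
$V{\left(J \right)} = -81$ ($V{\left(J \right)} = \left(-1\right) 81 = -81$)
$o{\left(D \right)} = 2 D \left(8 + D\right)$ ($o{\left(D \right)} = \left(8 + D\right) 2 D = 2 D \left(8 + D\right)$)
$L = -493$ ($L = 5 - \left(2 \left(-6\right) \left(8 - 6\right) + 107\right) 6 = 5 - \left(2 \left(-6\right) 2 + 107\right) 6 = 5 - \left(-24 + 107\right) 6 = 5 - 83 \cdot 6 = 5 - 498 = -493$)
$L + V{\left(-58 \right)} = -493 - 81 = -574$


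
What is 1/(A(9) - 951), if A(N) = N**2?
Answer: -1/870 ≈ -0.0011494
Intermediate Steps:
1/(A(9) - 951) = 1/(9**2 - 951) = 1/(81 - 951) = 1/(-870) = -1/870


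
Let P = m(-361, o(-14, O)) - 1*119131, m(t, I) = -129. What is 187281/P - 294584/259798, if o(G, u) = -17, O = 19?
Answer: -41893658539/15491754740 ≈ -2.7043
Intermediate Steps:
P = -119260 (P = -129 - 1*119131 = -129 - 119131 = -119260)
187281/P - 294584/259798 = 187281/(-119260) - 294584/259798 = 187281*(-1/119260) - 294584*1/259798 = -187281/119260 - 147292/129899 = -41893658539/15491754740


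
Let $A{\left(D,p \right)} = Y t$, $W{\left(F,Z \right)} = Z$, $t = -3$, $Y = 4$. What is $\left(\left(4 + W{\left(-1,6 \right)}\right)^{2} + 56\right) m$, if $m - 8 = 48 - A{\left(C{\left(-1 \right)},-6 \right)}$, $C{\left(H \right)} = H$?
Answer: $10608$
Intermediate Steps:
$A{\left(D,p \right)} = -12$ ($A{\left(D,p \right)} = 4 \left(-3\right) = -12$)
$m = 68$ ($m = 8 + \left(48 - -12\right) = 8 + \left(48 + 12\right) = 8 + 60 = 68$)
$\left(\left(4 + W{\left(-1,6 \right)}\right)^{2} + 56\right) m = \left(\left(4 + 6\right)^{2} + 56\right) 68 = \left(10^{2} + 56\right) 68 = \left(100 + 56\right) 68 = 156 \cdot 68 = 10608$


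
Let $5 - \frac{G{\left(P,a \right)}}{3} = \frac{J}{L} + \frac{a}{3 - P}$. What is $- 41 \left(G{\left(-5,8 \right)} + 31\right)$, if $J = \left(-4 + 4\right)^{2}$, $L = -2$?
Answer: $-1763$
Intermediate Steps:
$J = 0$ ($J = 0^{2} = 0$)
$G{\left(P,a \right)} = 15 - \frac{3 a}{3 - P}$ ($G{\left(P,a \right)} = 15 - 3 \left(\frac{0}{-2} + \frac{a}{3 - P}\right) = 15 - 3 \left(0 \left(- \frac{1}{2}\right) + \frac{a}{3 - P}\right) = 15 - 3 \left(0 + \frac{a}{3 - P}\right) = 15 - 3 \frac{a}{3 - P} = 15 - \frac{3 a}{3 - P}$)
$- 41 \left(G{\left(-5,8 \right)} + 31\right) = - 41 \left(\frac{3 \left(-15 + 8 + 5 \left(-5\right)\right)}{-3 - 5} + 31\right) = - 41 \left(\frac{3 \left(-15 + 8 - 25\right)}{-8} + 31\right) = - 41 \left(3 \left(- \frac{1}{8}\right) \left(-32\right) + 31\right) = - 41 \left(12 + 31\right) = \left(-41\right) 43 = -1763$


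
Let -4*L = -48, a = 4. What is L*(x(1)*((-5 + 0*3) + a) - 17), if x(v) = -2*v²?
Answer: -180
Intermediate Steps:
L = 12 (L = -¼*(-48) = 12)
L*(x(1)*((-5 + 0*3) + a) - 17) = 12*((-2*1²)*((-5 + 0*3) + 4) - 17) = 12*((-2*1)*((-5 + 0) + 4) - 17) = 12*(-2*(-5 + 4) - 17) = 12*(-2*(-1) - 17) = 12*(2 - 17) = 12*(-15) = -180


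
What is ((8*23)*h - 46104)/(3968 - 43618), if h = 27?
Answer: 20568/19825 ≈ 1.0375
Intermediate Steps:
((8*23)*h - 46104)/(3968 - 43618) = ((8*23)*27 - 46104)/(3968 - 43618) = (184*27 - 46104)/(-39650) = (4968 - 46104)*(-1/39650) = -41136*(-1/39650) = 20568/19825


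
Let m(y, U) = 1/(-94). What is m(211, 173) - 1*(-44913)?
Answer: 4221821/94 ≈ 44913.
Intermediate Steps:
m(y, U) = -1/94
m(211, 173) - 1*(-44913) = -1/94 - 1*(-44913) = -1/94 + 44913 = 4221821/94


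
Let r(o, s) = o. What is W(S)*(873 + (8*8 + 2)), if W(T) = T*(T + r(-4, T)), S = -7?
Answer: 72303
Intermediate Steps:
W(T) = T*(-4 + T) (W(T) = T*(T - 4) = T*(-4 + T))
W(S)*(873 + (8*8 + 2)) = (-7*(-4 - 7))*(873 + (8*8 + 2)) = (-7*(-11))*(873 + (64 + 2)) = 77*(873 + 66) = 77*939 = 72303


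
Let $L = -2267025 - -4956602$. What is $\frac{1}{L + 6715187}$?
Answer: $\frac{1}{9404764} \approx 1.0633 \cdot 10^{-7}$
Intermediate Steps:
$L = 2689577$ ($L = -2267025 + 4956602 = 2689577$)
$\frac{1}{L + 6715187} = \frac{1}{2689577 + 6715187} = \frac{1}{9404764}$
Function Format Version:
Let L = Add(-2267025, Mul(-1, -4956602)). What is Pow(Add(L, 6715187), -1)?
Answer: Rational(1, 9404764) ≈ 1.0633e-7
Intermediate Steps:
L = 2689577 (L = Add(-2267025, 4956602) = 2689577)
Pow(Add(L, 6715187), -1) = Pow(Add(2689577, 6715187), -1) = Pow(9404764, -1) = Rational(1, 9404764)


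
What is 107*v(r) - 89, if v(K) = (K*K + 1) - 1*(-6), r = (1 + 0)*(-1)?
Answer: 767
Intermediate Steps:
r = -1 (r = 1*(-1) = -1)
v(K) = 7 + K² (v(K) = (K² + 1) + 6 = (1 + K²) + 6 = 7 + K²)
107*v(r) - 89 = 107*(7 + (-1)²) - 89 = 107*(7 + 1) - 89 = 107*8 - 89 = 856 - 89 = 767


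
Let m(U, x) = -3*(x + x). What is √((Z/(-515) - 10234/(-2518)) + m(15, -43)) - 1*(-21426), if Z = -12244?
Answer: 21426 + √120167643593685/648385 ≈ 21443.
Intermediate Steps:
m(U, x) = -6*x
√((Z/(-515) - 10234/(-2518)) + m(15, -43)) - 1*(-21426) = √((-12244/(-515) - 10234/(-2518)) - 6*(-43)) - 1*(-21426) = √((-12244*(-1/515) - 10234*(-1/2518)) + 258) + 21426 = √((12244/515 + 5117/1259) + 258) + 21426 = √(18050451/648385 + 258) + 21426 = √(185333781/648385) + 21426 = √120167643593685/648385 + 21426 = 21426 + √120167643593685/648385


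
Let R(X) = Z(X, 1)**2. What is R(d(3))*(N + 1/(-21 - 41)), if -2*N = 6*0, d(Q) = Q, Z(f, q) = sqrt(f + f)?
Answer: -3/31 ≈ -0.096774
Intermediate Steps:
Z(f, q) = sqrt(2)*sqrt(f) (Z(f, q) = sqrt(2*f) = sqrt(2)*sqrt(f))
N = 0 (N = -3*0 = -1/2*0 = 0)
R(X) = 2*X (R(X) = (sqrt(2)*sqrt(X))**2 = 2*X)
R(d(3))*(N + 1/(-21 - 41)) = (2*3)*(0 + 1/(-21 - 41)) = 6*(0 + 1/(-62)) = 6*(0 - 1/62) = 6*(-1/62) = -3/31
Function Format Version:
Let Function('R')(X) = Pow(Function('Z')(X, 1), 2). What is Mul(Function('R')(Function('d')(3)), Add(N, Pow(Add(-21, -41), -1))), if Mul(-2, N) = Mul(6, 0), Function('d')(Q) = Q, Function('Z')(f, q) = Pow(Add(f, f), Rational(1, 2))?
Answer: Rational(-3, 31) ≈ -0.096774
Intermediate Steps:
Function('Z')(f, q) = Mul(Pow(2, Rational(1, 2)), Pow(f, Rational(1, 2))) (Function('Z')(f, q) = Pow(Mul(2, f), Rational(1, 2)) = Mul(Pow(2, Rational(1, 2)), Pow(f, Rational(1, 2))))
N = 0 (N = Mul(Rational(-1, 2), Mul(6, 0)) = Mul(Rational(-1, 2), 0) = 0)
Function('R')(X) = Mul(2, X) (Function('R')(X) = Pow(Mul(Pow(2, Rational(1, 2)), Pow(X, Rational(1, 2))), 2) = Mul(2, X))
Mul(Function('R')(Function('d')(3)), Add(N, Pow(Add(-21, -41), -1))) = Mul(Mul(2, 3), Add(0, Pow(Add(-21, -41), -1))) = Mul(6, Add(0, Pow(-62, -1))) = Mul(6, Add(0, Rational(-1, 62))) = Mul(6, Rational(-1, 62)) = Rational(-3, 31)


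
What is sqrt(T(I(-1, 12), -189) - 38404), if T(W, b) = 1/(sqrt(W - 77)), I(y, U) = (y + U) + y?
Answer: sqrt(-172395556 - 67*I*sqrt(67))/67 ≈ 0.00031171 - 195.97*I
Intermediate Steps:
I(y, U) = U + 2*y (I(y, U) = (U + y) + y = U + 2*y)
T(W, b) = 1/sqrt(-77 + W) (T(W, b) = 1/(sqrt(-77 + W)) = 1/sqrt(-77 + W))
sqrt(T(I(-1, 12), -189) - 38404) = sqrt(1/sqrt(-77 + (12 + 2*(-1))) - 38404) = sqrt(1/sqrt(-77 + (12 - 2)) - 38404) = sqrt(1/sqrt(-77 + 10) - 38404) = sqrt(1/sqrt(-67) - 38404) = sqrt(-I*sqrt(67)/67 - 38404) = sqrt(-38404 - I*sqrt(67)/67)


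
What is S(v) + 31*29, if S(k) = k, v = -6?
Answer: 893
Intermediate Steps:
S(v) + 31*29 = -6 + 31*29 = -6 + 899 = 893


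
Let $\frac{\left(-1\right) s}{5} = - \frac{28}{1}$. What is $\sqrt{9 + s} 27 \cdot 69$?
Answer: $1863 \sqrt{149} \approx 22741.0$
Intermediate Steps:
$s = 140$ ($s = - 5 \left(- \frac{28}{1}\right) = - 5 \left(\left(-28\right) 1\right) = \left(-5\right) \left(-28\right) = 140$)
$\sqrt{9 + s} 27 \cdot 69 = \sqrt{9 + 140} \cdot 27 \cdot 69 = \sqrt{149} \cdot 27 \cdot 69 = 27 \sqrt{149} \cdot 69 = 1863 \sqrt{149}$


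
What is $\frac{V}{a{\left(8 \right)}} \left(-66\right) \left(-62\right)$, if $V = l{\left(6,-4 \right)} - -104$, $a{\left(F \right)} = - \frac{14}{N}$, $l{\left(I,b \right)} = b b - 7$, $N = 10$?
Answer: $- \frac{2311980}{7} \approx -3.3028 \cdot 10^{5}$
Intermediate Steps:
$l{\left(I,b \right)} = -7 + b^{2}$ ($l{\left(I,b \right)} = b^{2} - 7 = -7 + b^{2}$)
$a{\left(F \right)} = - \frac{7}{5}$ ($a{\left(F \right)} = - \frac{14}{10} = \left(-14\right) \frac{1}{10} = - \frac{7}{5}$)
$V = 113$ ($V = \left(-7 + \left(-4\right)^{2}\right) - -104 = \left(-7 + 16\right) + 104 = 9 + 104 = 113$)
$\frac{V}{a{\left(8 \right)}} \left(-66\right) \left(-62\right) = \frac{113}{- \frac{7}{5}} \left(-66\right) \left(-62\right) = 113 \left(- \frac{5}{7}\right) \left(-66\right) \left(-62\right) = \left(- \frac{565}{7}\right) \left(-66\right) \left(-62\right) = \frac{37290}{7} \left(-62\right) = - \frac{2311980}{7}$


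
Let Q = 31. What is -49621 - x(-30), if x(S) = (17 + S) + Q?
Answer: -49639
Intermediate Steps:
x(S) = 48 + S (x(S) = (17 + S) + 31 = 48 + S)
-49621 - x(-30) = -49621 - (48 - 30) = -49621 - 1*18 = -49621 - 18 = -49639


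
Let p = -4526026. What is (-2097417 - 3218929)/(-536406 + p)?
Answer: 2658173/2531216 ≈ 1.0502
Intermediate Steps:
(-2097417 - 3218929)/(-536406 + p) = (-2097417 - 3218929)/(-536406 - 4526026) = -5316346/(-5062432) = -5316346*(-1/5062432) = 2658173/2531216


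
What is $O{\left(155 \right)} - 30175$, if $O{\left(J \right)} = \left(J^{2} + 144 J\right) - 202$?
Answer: $15968$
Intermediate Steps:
$O{\left(J \right)} = -202 + J^{2} + 144 J$
$O{\left(155 \right)} - 30175 = \left(-202 + 155^{2} + 144 \cdot 155\right) - 30175 = \left(-202 + 24025 + 22320\right) - 30175 = 46143 - 30175 = 15968$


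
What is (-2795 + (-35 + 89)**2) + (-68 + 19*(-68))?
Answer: -1239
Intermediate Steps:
(-2795 + (-35 + 89)**2) + (-68 + 19*(-68)) = (-2795 + 54**2) + (-68 - 1292) = (-2795 + 2916) - 1360 = 121 - 1360 = -1239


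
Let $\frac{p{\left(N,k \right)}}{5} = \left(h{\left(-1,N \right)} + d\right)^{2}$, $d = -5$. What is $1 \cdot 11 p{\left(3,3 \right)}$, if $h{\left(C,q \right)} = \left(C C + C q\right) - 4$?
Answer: $6655$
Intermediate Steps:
$h{\left(C,q \right)} = -4 + C^{2} + C q$ ($h{\left(C,q \right)} = \left(C^{2} + C q\right) - 4 = -4 + C^{2} + C q$)
$p{\left(N,k \right)} = 5 \left(-8 - N\right)^{2}$ ($p{\left(N,k \right)} = 5 \left(\left(-4 + \left(-1\right)^{2} - N\right) - 5\right)^{2} = 5 \left(\left(-4 + 1 - N\right) - 5\right)^{2} = 5 \left(\left(-3 - N\right) - 5\right)^{2} = 5 \left(-8 - N\right)^{2}$)
$1 \cdot 11 p{\left(3,3 \right)} = 1 \cdot 11 \cdot 5 \left(8 + 3\right)^{2} = 11 \cdot 5 \cdot 11^{2} = 11 \cdot 5 \cdot 121 = 11 \cdot 605 = 6655$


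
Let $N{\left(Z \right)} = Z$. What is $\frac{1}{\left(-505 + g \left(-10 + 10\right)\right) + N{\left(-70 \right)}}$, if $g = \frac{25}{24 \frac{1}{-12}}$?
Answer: $- \frac{1}{575} \approx -0.0017391$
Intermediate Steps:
$g = - \frac{25}{2}$ ($g = \frac{25}{24 \left(- \frac{1}{12}\right)} = \frac{25}{-2} = 25 \left(- \frac{1}{2}\right) = - \frac{25}{2} \approx -12.5$)
$\frac{1}{\left(-505 + g \left(-10 + 10\right)\right) + N{\left(-70 \right)}} = \frac{1}{\left(-505 - \frac{25 \left(-10 + 10\right)}{2}\right) - 70} = \frac{1}{\left(-505 - 0\right) - 70} = \frac{1}{\left(-505 + 0\right) - 70} = \frac{1}{-505 - 70} = \frac{1}{-575} = - \frac{1}{575}$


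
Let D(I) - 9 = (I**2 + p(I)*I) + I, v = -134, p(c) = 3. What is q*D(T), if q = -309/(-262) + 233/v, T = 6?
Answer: -338790/8777 ≈ -38.600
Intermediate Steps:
D(I) = 9 + I**2 + 4*I (D(I) = 9 + ((I**2 + 3*I) + I) = 9 + (I**2 + 4*I) = 9 + I**2 + 4*I)
q = -4910/8777 (q = -309/(-262) + 233/(-134) = -309*(-1/262) + 233*(-1/134) = 309/262 - 233/134 = -4910/8777 ≈ -0.55942)
q*D(T) = -4910*(9 + 6**2 + 4*6)/8777 = -4910*(9 + 36 + 24)/8777 = -4910/8777*69 = -338790/8777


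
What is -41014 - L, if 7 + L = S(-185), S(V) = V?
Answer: -40822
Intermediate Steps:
L = -192 (L = -7 - 185 = -192)
-41014 - L = -41014 - 1*(-192) = -41014 + 192 = -40822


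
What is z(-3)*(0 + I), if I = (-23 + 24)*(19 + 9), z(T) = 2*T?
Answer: -168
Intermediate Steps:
I = 28 (I = 1*28 = 28)
z(-3)*(0 + I) = (2*(-3))*(0 + 28) = -6*28 = -168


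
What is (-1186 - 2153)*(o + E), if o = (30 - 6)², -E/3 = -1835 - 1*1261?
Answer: -32935896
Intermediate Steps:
E = 9288 (E = -3*(-1835 - 1*1261) = -3*(-1835 - 1261) = -3*(-3096) = 9288)
o = 576 (o = 24² = 576)
(-1186 - 2153)*(o + E) = (-1186 - 2153)*(576 + 9288) = -3339*9864 = -32935896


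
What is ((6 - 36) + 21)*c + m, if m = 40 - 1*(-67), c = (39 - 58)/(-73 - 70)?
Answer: 15130/143 ≈ 105.80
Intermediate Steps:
c = 19/143 (c = -19/(-143) = -19*(-1/143) = 19/143 ≈ 0.13287)
m = 107 (m = 40 + 67 = 107)
((6 - 36) + 21)*c + m = ((6 - 36) + 21)*(19/143) + 107 = (-30 + 21)*(19/143) + 107 = -9*19/143 + 107 = -171/143 + 107 = 15130/143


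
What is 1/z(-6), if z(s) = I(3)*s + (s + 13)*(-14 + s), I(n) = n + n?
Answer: -1/176 ≈ -0.0056818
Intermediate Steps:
I(n) = 2*n
z(s) = 6*s + (-14 + s)*(13 + s) (z(s) = (2*3)*s + (s + 13)*(-14 + s) = 6*s + (13 + s)*(-14 + s) = 6*s + (-14 + s)*(13 + s))
1/z(-6) = 1/(-182 + (-6)**2 + 5*(-6)) = 1/(-182 + 36 - 30) = 1/(-176) = -1/176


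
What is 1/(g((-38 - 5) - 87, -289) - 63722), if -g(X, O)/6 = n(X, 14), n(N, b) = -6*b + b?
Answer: -1/63302 ≈ -1.5797e-5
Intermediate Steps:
n(N, b) = -5*b
g(X, O) = 420 (g(X, O) = -(-30)*14 = -6*(-70) = 420)
1/(g((-38 - 5) - 87, -289) - 63722) = 1/(420 - 63722) = 1/(-63302) = -1/63302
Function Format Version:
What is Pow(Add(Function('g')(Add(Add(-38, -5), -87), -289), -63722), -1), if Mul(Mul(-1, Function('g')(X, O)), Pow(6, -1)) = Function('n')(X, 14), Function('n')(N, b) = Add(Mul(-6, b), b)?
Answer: Rational(-1, 63302) ≈ -1.5797e-5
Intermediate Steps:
Function('n')(N, b) = Mul(-5, b)
Function('g')(X, O) = 420 (Function('g')(X, O) = Mul(-6, Mul(-5, 14)) = Mul(-6, -70) = 420)
Pow(Add(Function('g')(Add(Add(-38, -5), -87), -289), -63722), -1) = Pow(Add(420, -63722), -1) = Pow(-63302, -1) = Rational(-1, 63302)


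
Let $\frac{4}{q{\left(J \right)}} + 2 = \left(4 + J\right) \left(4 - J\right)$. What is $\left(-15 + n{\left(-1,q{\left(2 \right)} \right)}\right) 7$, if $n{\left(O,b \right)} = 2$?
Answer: $-91$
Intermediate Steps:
$q{\left(J \right)} = \frac{4}{-2 + \left(4 + J\right) \left(4 - J\right)}$
$\left(-15 + n{\left(-1,q{\left(2 \right)} \right)}\right) 7 = \left(-15 + 2\right) 7 = \left(-13\right) 7 = -91$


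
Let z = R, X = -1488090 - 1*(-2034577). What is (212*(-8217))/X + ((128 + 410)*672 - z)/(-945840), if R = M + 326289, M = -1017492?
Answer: -740988413751/172296421360 ≈ -4.3007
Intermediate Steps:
X = 546487 (X = -1488090 + 2034577 = 546487)
R = -691203 (R = -1017492 + 326289 = -691203)
z = -691203
(212*(-8217))/X + ((128 + 410)*672 - z)/(-945840) = (212*(-8217))/546487 + ((128 + 410)*672 - 1*(-691203))/(-945840) = -1742004*1/546487 + (538*672 + 691203)*(-1/945840) = -1742004/546487 + (361536 + 691203)*(-1/945840) = -1742004/546487 + 1052739*(-1/945840) = -1742004/546487 - 350913/315280 = -740988413751/172296421360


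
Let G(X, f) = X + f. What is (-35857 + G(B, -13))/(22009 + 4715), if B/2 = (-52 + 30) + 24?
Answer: -17933/13362 ≈ -1.3421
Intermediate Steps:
B = 4 (B = 2*((-52 + 30) + 24) = 2*(-22 + 24) = 2*2 = 4)
(-35857 + G(B, -13))/(22009 + 4715) = (-35857 + (4 - 13))/(22009 + 4715) = (-35857 - 9)/26724 = -35866*1/26724 = -17933/13362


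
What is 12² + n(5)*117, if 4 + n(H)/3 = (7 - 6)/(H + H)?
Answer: -12249/10 ≈ -1224.9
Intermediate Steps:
n(H) = -12 + 3/(2*H) (n(H) = -12 + 3*((7 - 6)/(H + H)) = -12 + 3*(1/(2*H)) = -12 + 3/(2*H))
12² + n(5)*117 = 12² + (-12 + (3/2)/5)*117 = 144 + (-12 + (3/2)*(⅕))*117 = 144 + (-12 + 3/10)*117 = 144 - 117/10*117 = 144 - 13689/10 = -12249/10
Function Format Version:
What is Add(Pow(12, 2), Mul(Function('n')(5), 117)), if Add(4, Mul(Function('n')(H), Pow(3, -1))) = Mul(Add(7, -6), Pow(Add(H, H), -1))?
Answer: Rational(-12249, 10) ≈ -1224.9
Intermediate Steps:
Function('n')(H) = Add(-12, Mul(Rational(3, 2), Pow(H, -1))) (Function('n')(H) = Add(-12, Mul(3, Mul(Add(7, -6), Pow(Add(H, H), -1)))) = Add(-12, Mul(3, Mul(1, Pow(Mul(2, H), -1)))) = Add(-12, Mul(3, Mul(1, Mul(Rational(1, 2), Pow(H, -1))))) = Add(-12, Mul(3, Mul(Rational(1, 2), Pow(H, -1)))) = Add(-12, Mul(Rational(3, 2), Pow(H, -1))))
Add(Pow(12, 2), Mul(Function('n')(5), 117)) = Add(Pow(12, 2), Mul(Add(-12, Mul(Rational(3, 2), Pow(5, -1))), 117)) = Add(144, Mul(Add(-12, Mul(Rational(3, 2), Rational(1, 5))), 117)) = Add(144, Mul(Add(-12, Rational(3, 10)), 117)) = Add(144, Mul(Rational(-117, 10), 117)) = Add(144, Rational(-13689, 10)) = Rational(-12249, 10)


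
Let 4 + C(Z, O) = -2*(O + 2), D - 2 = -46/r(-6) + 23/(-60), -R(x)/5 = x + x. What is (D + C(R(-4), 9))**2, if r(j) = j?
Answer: 1006009/3600 ≈ 279.45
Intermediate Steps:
R(x) = -10*x (R(x) = -5*(x + x) = -10*x)
D = 557/60 (D = 2 + (-46/(-6) + 23/(-60)) = 2 + (-46*(-1/6) + 23*(-1/60)) = 2 + (23/3 - 23/60) = 2 + 437/60 = 557/60 ≈ 9.2833)
C(Z, O) = -8 - 2*O (C(Z, O) = -4 - 2*(O + 2) = -4 - 2*(2 + O) = -4 + (-4 - 2*O) = -8 - 2*O)
(D + C(R(-4), 9))**2 = (557/60 + (-8 - 2*9))**2 = (557/60 + (-8 - 18))**2 = (557/60 - 26)**2 = (-1003/60)**2 = 1006009/3600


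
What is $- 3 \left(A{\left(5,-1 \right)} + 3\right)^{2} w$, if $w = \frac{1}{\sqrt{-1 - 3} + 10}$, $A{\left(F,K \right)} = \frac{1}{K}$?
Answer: $- \frac{15}{13} + \frac{3 i}{13} \approx -1.1538 + 0.23077 i$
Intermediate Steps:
$w = \frac{10 - 2 i}{104}$ ($w = \frac{1}{\sqrt{-4} + 10} = \frac{1}{2 i + 10} = \frac{1}{10 + 2 i} = \frac{10 - 2 i}{104} \approx 0.096154 - 0.019231 i$)
$- 3 \left(A{\left(5,-1 \right)} + 3\right)^{2} w = - 3 \left(\frac{1}{-1} + 3\right)^{2} \left(\frac{5}{52} - \frac{i}{52}\right) = - 3 \left(-1 + 3\right)^{2} \left(\frac{5}{52} - \frac{i}{52}\right) = - 3 \cdot 2^{2} \left(\frac{5}{52} - \frac{i}{52}\right) = \left(-3\right) 4 \left(\frac{5}{52} - \frac{i}{52}\right) = - 12 \left(\frac{5}{52} - \frac{i}{52}\right) = - \frac{15}{13} + \frac{3 i}{13}$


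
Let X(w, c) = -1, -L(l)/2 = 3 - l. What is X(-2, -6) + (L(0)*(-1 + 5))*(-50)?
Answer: 1199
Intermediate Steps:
L(l) = -6 + 2*l (L(l) = -2*(3 - l) = -6 + 2*l)
X(-2, -6) + (L(0)*(-1 + 5))*(-50) = -1 + ((-6 + 2*0)*(-1 + 5))*(-50) = -1 + ((-6 + 0)*4)*(-50) = -1 - 6*4*(-50) = -1 - 24*(-50) = -1 + 1200 = 1199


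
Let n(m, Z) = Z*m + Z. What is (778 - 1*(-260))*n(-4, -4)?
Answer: 12456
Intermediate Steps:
n(m, Z) = Z + Z*m
(778 - 1*(-260))*n(-4, -4) = (778 - 1*(-260))*(-4*(1 - 4)) = (778 + 260)*(-4*(-3)) = 1038*12 = 12456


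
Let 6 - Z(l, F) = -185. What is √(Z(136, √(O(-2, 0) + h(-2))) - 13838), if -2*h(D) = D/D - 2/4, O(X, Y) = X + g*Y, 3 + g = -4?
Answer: I*√13647 ≈ 116.82*I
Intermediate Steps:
g = -7 (g = -3 - 4 = -7)
O(X, Y) = X - 7*Y
h(D) = -¼ (h(D) = -(D/D - 2/4)/2 = -(1 - 2*¼)/2 = -(1 - ½)/2 = -½*½ = -¼)
Z(l, F) = 191 (Z(l, F) = 6 - 1*(-185) = 6 + 185 = 191)
√(Z(136, √(O(-2, 0) + h(-2))) - 13838) = √(191 - 13838) = √(-13647) = I*√13647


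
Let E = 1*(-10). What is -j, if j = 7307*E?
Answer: 73070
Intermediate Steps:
E = -10
j = -73070 (j = 7307*(-10) = -73070)
-j = -1*(-73070) = 73070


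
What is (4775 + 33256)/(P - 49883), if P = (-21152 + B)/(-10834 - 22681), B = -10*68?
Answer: -60695665/79609853 ≈ -0.76241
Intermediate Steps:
B = -680
P = 21832/33515 (P = (-21152 - 680)/(-10834 - 22681) = -21832/(-33515) = -21832*(-1/33515) = 21832/33515 ≈ 0.65141)
(4775 + 33256)/(P - 49883) = (4775 + 33256)/(21832/33515 - 49883) = 38031/(-1671806913/33515) = 38031*(-33515/1671806913) = -60695665/79609853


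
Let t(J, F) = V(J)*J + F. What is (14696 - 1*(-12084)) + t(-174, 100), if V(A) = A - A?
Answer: 26880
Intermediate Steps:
V(A) = 0
t(J, F) = F (t(J, F) = 0*J + F = 0 + F = F)
(14696 - 1*(-12084)) + t(-174, 100) = (14696 - 1*(-12084)) + 100 = (14696 + 12084) + 100 = 26780 + 100 = 26880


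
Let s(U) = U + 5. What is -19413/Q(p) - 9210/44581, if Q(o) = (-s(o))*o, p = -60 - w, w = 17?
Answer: 90487857/27461896 ≈ 3.2950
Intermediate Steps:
s(U) = 5 + U
p = -77 (p = -60 - 1*17 = -60 - 17 = -77)
Q(o) = o*(-5 - o) (Q(o) = (-(5 + o))*o = (-5 - o)*o = o*(-5 - o))
-19413/Q(p) - 9210/44581 = -19413*1/(77*(5 - 77)) - 9210/44581 = -19413/((-1*(-77)*(-72))) - 9210*1/44581 = -19413/(-5544) - 9210/44581 = -19413*(-1/5544) - 9210/44581 = 2157/616 - 9210/44581 = 90487857/27461896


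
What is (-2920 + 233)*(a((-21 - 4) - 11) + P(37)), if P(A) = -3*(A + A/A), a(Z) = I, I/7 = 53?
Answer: -690559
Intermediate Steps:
I = 371 (I = 7*53 = 371)
a(Z) = 371
P(A) = -3 - 3*A (P(A) = -3*(A + 1) = -3*(1 + A) = -3 - 3*A)
(-2920 + 233)*(a((-21 - 4) - 11) + P(37)) = (-2920 + 233)*(371 + (-3 - 3*37)) = -2687*(371 + (-3 - 111)) = -2687*(371 - 114) = -2687*257 = -690559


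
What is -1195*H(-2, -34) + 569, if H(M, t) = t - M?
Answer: 38809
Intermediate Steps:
-1195*H(-2, -34) + 569 = -1195*(-34 - 1*(-2)) + 569 = -1195*(-34 + 2) + 569 = -1195*(-32) + 569 = 38240 + 569 = 38809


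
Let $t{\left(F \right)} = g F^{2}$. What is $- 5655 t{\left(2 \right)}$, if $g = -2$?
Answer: $45240$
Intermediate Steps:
$t{\left(F \right)} = - 2 F^{2}$
$- 5655 t{\left(2 \right)} = - 5655 \left(- 2 \cdot 2^{2}\right) = - 5655 \left(\left(-2\right) 4\right) = \left(-5655\right) \left(-8\right) = 45240$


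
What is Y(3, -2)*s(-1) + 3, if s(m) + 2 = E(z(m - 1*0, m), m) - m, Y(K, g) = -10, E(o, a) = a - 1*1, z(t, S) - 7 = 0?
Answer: 33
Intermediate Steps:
z(t, S) = 7 (z(t, S) = 7 + 0 = 7)
E(o, a) = -1 + a (E(o, a) = a - 1 = -1 + a)
s(m) = -3 (s(m) = -2 + ((-1 + m) - m) = -2 - 1 = -3)
Y(3, -2)*s(-1) + 3 = -10*(-3) + 3 = 30 + 3 = 33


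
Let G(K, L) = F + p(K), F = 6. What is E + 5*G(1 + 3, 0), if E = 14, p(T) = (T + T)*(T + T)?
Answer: 364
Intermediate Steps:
p(T) = 4*T**2 (p(T) = (2*T)*(2*T) = 4*T**2)
G(K, L) = 6 + 4*K**2
E + 5*G(1 + 3, 0) = 14 + 5*(6 + 4*(1 + 3)**2) = 14 + 5*(6 + 4*4**2) = 14 + 5*(6 + 4*16) = 14 + 5*(6 + 64) = 14 + 5*70 = 14 + 350 = 364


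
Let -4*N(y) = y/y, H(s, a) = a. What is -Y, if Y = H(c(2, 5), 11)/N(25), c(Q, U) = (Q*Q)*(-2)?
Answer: 44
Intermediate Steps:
c(Q, U) = -2*Q**2 (c(Q, U) = Q**2*(-2) = -2*Q**2)
N(y) = -1/4 (N(y) = -y/(4*y) = -1/4*1 = -1/4)
Y = -44 (Y = 11/(-1/4) = 11*(-4) = -44)
-Y = -1*(-44) = 44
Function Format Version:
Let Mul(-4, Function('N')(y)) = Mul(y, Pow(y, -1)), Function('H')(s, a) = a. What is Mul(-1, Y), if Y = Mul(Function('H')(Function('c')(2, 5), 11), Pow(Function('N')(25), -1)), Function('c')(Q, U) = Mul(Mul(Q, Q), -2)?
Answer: 44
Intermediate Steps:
Function('c')(Q, U) = Mul(-2, Pow(Q, 2)) (Function('c')(Q, U) = Mul(Pow(Q, 2), -2) = Mul(-2, Pow(Q, 2)))
Function('N')(y) = Rational(-1, 4) (Function('N')(y) = Mul(Rational(-1, 4), Mul(y, Pow(y, -1))) = Mul(Rational(-1, 4), 1) = Rational(-1, 4))
Y = -44 (Y = Mul(11, Pow(Rational(-1, 4), -1)) = Mul(11, -4) = -44)
Mul(-1, Y) = Mul(-1, -44) = 44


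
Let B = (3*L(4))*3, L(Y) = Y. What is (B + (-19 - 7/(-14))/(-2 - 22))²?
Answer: 3115225/2304 ≈ 1352.1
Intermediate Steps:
B = 36 (B = (3*4)*3 = 12*3 = 36)
(B + (-19 - 7/(-14))/(-2 - 22))² = (36 + (-19 - 7/(-14))/(-2 - 22))² = (36 + (-19 - 7*(-1/14))/(-24))² = (36 + (-19 + ½)*(-1/24))² = (36 - 37/2*(-1/24))² = (36 + 37/48)² = (1765/48)² = 3115225/2304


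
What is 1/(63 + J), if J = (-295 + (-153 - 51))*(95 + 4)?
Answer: -1/49338 ≈ -2.0268e-5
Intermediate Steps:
J = -49401 (J = (-295 - 204)*99 = -499*99 = -49401)
1/(63 + J) = 1/(63 - 49401) = 1/(-49338) = -1/49338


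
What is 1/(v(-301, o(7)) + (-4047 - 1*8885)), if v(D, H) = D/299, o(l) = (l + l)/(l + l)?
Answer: -299/3866969 ≈ -7.7322e-5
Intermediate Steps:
o(l) = 1 (o(l) = (2*l)/((2*l)) = (2*l)*(1/(2*l)) = 1)
v(D, H) = D/299 (v(D, H) = D*(1/299) = D/299)
1/(v(-301, o(7)) + (-4047 - 1*8885)) = 1/((1/299)*(-301) + (-4047 - 1*8885)) = 1/(-301/299 + (-4047 - 8885)) = 1/(-301/299 - 12932) = 1/(-3866969/299) = -299/3866969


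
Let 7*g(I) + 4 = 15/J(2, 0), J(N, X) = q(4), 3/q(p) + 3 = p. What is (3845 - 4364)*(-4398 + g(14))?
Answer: 15977415/7 ≈ 2.2825e+6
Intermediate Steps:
q(p) = 3/(-3 + p)
J(N, X) = 3 (J(N, X) = 3/(-3 + 4) = 3/1 = 3*1 = 3)
g(I) = ⅐ (g(I) = -4/7 + (15/3)/7 = -4/7 + (15*(⅓))/7 = -4/7 + (⅐)*5 = -4/7 + 5/7 = ⅐)
(3845 - 4364)*(-4398 + g(14)) = (3845 - 4364)*(-4398 + ⅐) = -519*(-30785/7) = 15977415/7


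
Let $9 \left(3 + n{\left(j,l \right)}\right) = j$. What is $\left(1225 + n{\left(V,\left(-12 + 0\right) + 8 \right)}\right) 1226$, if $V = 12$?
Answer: $\frac{4499420}{3} \approx 1.4998 \cdot 10^{6}$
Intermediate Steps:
$n{\left(j,l \right)} = -3 + \frac{j}{9}$
$\left(1225 + n{\left(V,\left(-12 + 0\right) + 8 \right)}\right) 1226 = \left(1225 + \left(-3 + \frac{1}{9} \cdot 12\right)\right) 1226 = \left(1225 + \left(-3 + \frac{4}{3}\right)\right) 1226 = \left(1225 - \frac{5}{3}\right) 1226 = \frac{3670}{3} \cdot 1226 = \frac{4499420}{3}$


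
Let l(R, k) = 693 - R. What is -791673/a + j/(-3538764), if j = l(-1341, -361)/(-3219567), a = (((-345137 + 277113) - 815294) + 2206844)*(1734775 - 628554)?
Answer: -125233060060454155/231681281784436522591059 ≈ -5.4054e-7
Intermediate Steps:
a = 1464112255246 (a = ((-68024 - 815294) + 2206844)*1106221 = (-883318 + 2206844)*1106221 = 1323526*1106221 = 1464112255246)
j = -678/1073189 (j = (693 - 1*(-1341))/(-3219567) = (693 + 1341)*(-1/3219567) = 2034*(-1/3219567) = -678/1073189 ≈ -0.00063176)
-791673/a + j/(-3538764) = -791673/1464112255246 - 678/1073189/(-3538764) = -791673*1/1464112255246 - 678/1073189*(-1/3538764) = -791673/1464112255246 + 113/632960433066 = -125233060060454155/231681281784436522591059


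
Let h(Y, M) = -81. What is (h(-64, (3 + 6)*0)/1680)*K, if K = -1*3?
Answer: 81/560 ≈ 0.14464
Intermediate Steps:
K = -3
(h(-64, (3 + 6)*0)/1680)*K = -81/1680*(-3) = -81*1/1680*(-3) = -27/560*(-3) = 81/560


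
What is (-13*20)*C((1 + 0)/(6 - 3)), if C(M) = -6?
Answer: 1560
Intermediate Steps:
(-13*20)*C((1 + 0)/(6 - 3)) = -13*20*(-6) = -260*(-6) = 1560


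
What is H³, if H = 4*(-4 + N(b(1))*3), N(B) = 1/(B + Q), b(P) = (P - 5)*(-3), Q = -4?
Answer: -24389/8 ≈ -3048.6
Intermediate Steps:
b(P) = 15 - 3*P (b(P) = (-5 + P)*(-3) = 15 - 3*P)
N(B) = 1/(-4 + B) (N(B) = 1/(B - 4) = 1/(-4 + B))
H = -29/2 (H = 4*(-4 + 3/(-4 + (15 - 3*1))) = 4*(-4 + 3/(-4 + (15 - 3))) = 4*(-4 + 3/(-4 + 12)) = 4*(-4 + 3/8) = 4*(-29/8) = -29/2 ≈ -14.500)
H³ = (-29/2)³ = -24389/8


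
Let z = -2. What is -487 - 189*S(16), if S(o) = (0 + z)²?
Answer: -1243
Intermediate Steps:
S(o) = 4 (S(o) = (0 - 2)² = (-2)² = 4)
-487 - 189*S(16) = -487 - 189*4 = -487 - 756 = -1243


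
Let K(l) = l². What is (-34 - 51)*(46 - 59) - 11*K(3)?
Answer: 1006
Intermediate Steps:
(-34 - 51)*(46 - 59) - 11*K(3) = (-34 - 51)*(46 - 59) - 11*3² = -85*(-13) - 11*9 = 1105 - 99 = 1006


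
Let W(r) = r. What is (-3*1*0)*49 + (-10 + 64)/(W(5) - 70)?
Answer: -54/65 ≈ -0.83077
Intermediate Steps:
(-3*1*0)*49 + (-10 + 64)/(W(5) - 70) = (-3*1*0)*49 + (-10 + 64)/(5 - 70) = -3*0*49 + 54/(-65) = 0*49 + 54*(-1/65) = 0 - 54/65 = -54/65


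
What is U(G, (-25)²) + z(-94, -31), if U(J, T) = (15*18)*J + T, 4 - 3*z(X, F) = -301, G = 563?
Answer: 458210/3 ≈ 1.5274e+5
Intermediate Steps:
z(X, F) = 305/3 (z(X, F) = 4/3 - ⅓*(-301) = 4/3 + 301/3 = 305/3)
U(J, T) = T + 270*J (U(J, T) = 270*J + T = T + 270*J)
U(G, (-25)²) + z(-94, -31) = ((-25)² + 270*563) + 305/3 = (625 + 152010) + 305/3 = 152635 + 305/3 = 458210/3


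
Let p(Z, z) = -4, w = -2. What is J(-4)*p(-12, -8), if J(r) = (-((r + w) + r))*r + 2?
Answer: 152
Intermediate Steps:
J(r) = 2 + r*(2 - 2*r) (J(r) = (-((r - 2) + r))*r + 2 = (-((-2 + r) + r))*r + 2 = (-(-2 + 2*r))*r + 2 = (2 - 2*r)*r + 2 = r*(2 - 2*r) + 2 = 2 + r*(2 - 2*r))
J(-4)*p(-12, -8) = (2 - 2*(-4)**2 + 2*(-4))*(-4) = (2 - 2*16 - 8)*(-4) = (2 - 32 - 8)*(-4) = -38*(-4) = 152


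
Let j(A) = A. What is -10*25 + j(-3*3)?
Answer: -259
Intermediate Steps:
-10*25 + j(-3*3) = -10*25 - 3*3 = -250 - 9 = -259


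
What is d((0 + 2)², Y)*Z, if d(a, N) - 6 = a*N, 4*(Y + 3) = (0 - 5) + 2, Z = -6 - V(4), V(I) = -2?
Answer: 36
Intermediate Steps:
Z = -4 (Z = -6 - 1*(-2) = -6 + 2 = -4)
Y = -15/4 (Y = -3 + ((0 - 5) + 2)/4 = -3 + (-5 + 2)/4 = -3 + (¼)*(-3) = -3 - ¾ = -15/4 ≈ -3.7500)
d(a, N) = 6 + N*a (d(a, N) = 6 + a*N = 6 + N*a)
d((0 + 2)², Y)*Z = (6 - 15*(0 + 2)²/4)*(-4) = (6 - 15/4*2²)*(-4) = (6 - 15/4*4)*(-4) = (6 - 15)*(-4) = -9*(-4) = 36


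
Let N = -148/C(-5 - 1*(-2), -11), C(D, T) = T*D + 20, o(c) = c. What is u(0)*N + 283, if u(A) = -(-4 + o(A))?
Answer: 14407/53 ≈ 271.83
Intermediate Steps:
C(D, T) = 20 + D*T (C(D, T) = D*T + 20 = 20 + D*T)
N = -148/53 (N = -148/(20 + (-5 - 1*(-2))*(-11)) = -148/(20 + (-5 + 2)*(-11)) = -148/(20 - 3*(-11)) = -148/(20 + 33) = -148/53 ≈ -2.7925)
u(A) = 4 - A (u(A) = -(-4 + A) = 4 - A)
u(0)*N + 283 = (4 - 1*0)*(-148/53) + 283 = (4 + 0)*(-148/53) + 283 = 4*(-148/53) + 283 = -592/53 + 283 = 14407/53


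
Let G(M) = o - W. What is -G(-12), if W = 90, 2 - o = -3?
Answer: 85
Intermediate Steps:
o = 5 (o = 2 - 1*(-3) = 2 + 3 = 5)
G(M) = -85 (G(M) = 5 - 1*90 = 5 - 90 = -85)
-G(-12) = -1*(-85) = 85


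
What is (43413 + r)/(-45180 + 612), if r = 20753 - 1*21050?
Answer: -3593/3714 ≈ -0.96742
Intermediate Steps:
r = -297 (r = 20753 - 21050 = -297)
(43413 + r)/(-45180 + 612) = (43413 - 297)/(-45180 + 612) = 43116/(-44568) = 43116*(-1/44568) = -3593/3714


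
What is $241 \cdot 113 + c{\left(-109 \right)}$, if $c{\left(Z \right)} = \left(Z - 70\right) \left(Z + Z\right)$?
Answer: $66255$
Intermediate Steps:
$c{\left(Z \right)} = 2 Z \left(-70 + Z\right)$ ($c{\left(Z \right)} = \left(-70 + Z\right) 2 Z = 2 Z \left(-70 + Z\right)$)
$241 \cdot 113 + c{\left(-109 \right)} = 241 \cdot 113 + 2 \left(-109\right) \left(-70 - 109\right) = 27233 + 2 \left(-109\right) \left(-179\right) = 27233 + 39022 = 66255$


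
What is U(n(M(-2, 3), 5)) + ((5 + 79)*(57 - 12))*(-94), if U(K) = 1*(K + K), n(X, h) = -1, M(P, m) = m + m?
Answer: -355322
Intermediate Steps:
M(P, m) = 2*m
U(K) = 2*K (U(K) = 1*(2*K) = 2*K)
U(n(M(-2, 3), 5)) + ((5 + 79)*(57 - 12))*(-94) = 2*(-1) + ((5 + 79)*(57 - 12))*(-94) = -2 + (84*45)*(-94) = -2 + 3780*(-94) = -2 - 355320 = -355322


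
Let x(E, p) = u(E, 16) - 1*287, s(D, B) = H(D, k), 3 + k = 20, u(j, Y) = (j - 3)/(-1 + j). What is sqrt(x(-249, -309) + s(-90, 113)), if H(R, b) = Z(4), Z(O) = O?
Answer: I*sqrt(176245)/25 ≈ 16.793*I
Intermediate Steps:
u(j, Y) = (-3 + j)/(-1 + j)
k = 17 (k = -3 + 20 = 17)
H(R, b) = 4
s(D, B) = 4
x(E, p) = -287 + (-3 + E)/(-1 + E) (x(E, p) = (-3 + E)/(-1 + E) - 1*287 = (-3 + E)/(-1 + E) - 287 = -287 + (-3 + E)/(-1 + E))
sqrt(x(-249, -309) + s(-90, 113)) = sqrt(2*(142 - 143*(-249))/(-1 - 249) + 4) = sqrt(2*(142 + 35607)/(-250) + 4) = sqrt(2*(-1/250)*35749 + 4) = sqrt(-35749/125 + 4) = sqrt(-35249/125) = I*sqrt(176245)/25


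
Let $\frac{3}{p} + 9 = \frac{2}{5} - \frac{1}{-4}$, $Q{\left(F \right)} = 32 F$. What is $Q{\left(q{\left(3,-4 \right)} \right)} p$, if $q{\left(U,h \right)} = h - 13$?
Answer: $\frac{32640}{167} \approx 195.45$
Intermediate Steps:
$q{\left(U,h \right)} = -13 + h$
$p = - \frac{60}{167}$ ($p = \frac{3}{-9 + \left(\frac{2}{5} - \frac{1}{-4}\right)} = \frac{3}{-9 + \left(2 \cdot \frac{1}{5} - - \frac{1}{4}\right)} = \frac{3}{-9 + \left(\frac{2}{5} + \frac{1}{4}\right)} = \frac{3}{-9 + \frac{13}{20}} = \frac{3}{- \frac{167}{20}} = 3 \left(- \frac{20}{167}\right) = - \frac{60}{167} \approx -0.35928$)
$Q{\left(q{\left(3,-4 \right)} \right)} p = 32 \left(-13 - 4\right) \left(- \frac{60}{167}\right) = 32 \left(-17\right) \left(- \frac{60}{167}\right) = \left(-544\right) \left(- \frac{60}{167}\right) = \frac{32640}{167}$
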